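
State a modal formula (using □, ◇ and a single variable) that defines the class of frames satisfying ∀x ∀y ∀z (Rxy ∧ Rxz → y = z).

◇p → □p

The condition is partial functionality. The CD schema ◇p → □p defines it.
Suppose ◇p→□p is valid. Take Rxy, Rxz and set V(p)={y}. Then ◇p at x, so □p at x, so p at z, i.e. z=y.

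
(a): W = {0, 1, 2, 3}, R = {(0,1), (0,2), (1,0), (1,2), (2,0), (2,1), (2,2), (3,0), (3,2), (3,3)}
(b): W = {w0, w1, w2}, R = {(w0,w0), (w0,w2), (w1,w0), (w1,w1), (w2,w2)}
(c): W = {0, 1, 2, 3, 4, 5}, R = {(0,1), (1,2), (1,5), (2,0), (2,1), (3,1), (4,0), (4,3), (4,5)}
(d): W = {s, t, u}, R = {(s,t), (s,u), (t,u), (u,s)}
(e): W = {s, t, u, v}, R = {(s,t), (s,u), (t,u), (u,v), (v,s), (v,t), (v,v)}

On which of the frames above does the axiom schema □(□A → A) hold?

(b)

This is the axiom for shift-reflexivity; its first-order frame correspondent is ∀x ∀y (Rxy → Ryy).
(a): fails — R10 but not R00.
(b): ✓.
(c): fails — R31 but not R11.
(d): fails — Rsu but not Ruu.
(e): fails — Rvt but not Rtt.
Valid on: (b).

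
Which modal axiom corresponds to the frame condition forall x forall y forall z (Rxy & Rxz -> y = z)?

◇s → □s

The condition is partial functionality. The CD schema ◇s → □s defines it.
Suppose ◇s→□s is valid. Take Rxy, Rxz and set V(s)={y}. Then ◇s at x, so □s at x, so s at z, i.e. z=y.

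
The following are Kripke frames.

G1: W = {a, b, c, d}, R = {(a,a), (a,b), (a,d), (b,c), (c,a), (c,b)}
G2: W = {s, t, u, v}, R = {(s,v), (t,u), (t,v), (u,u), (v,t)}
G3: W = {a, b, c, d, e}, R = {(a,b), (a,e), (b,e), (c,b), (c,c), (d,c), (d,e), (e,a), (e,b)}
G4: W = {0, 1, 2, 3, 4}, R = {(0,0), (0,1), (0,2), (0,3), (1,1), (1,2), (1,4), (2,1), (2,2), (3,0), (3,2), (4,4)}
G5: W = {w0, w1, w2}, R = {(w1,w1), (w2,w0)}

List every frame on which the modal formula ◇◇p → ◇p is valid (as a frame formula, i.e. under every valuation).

G5

The schema corresponds to transitivity: ∀x ∀y ∀z (Rxy ∧ Ryz → Rxz).
G1: fails — Rbc and Rcb but not Rbb.
G2: fails — Rtv and Rvt but not Rtt.
G3: fails — Reb and Rbe but not Ree.
G4: fails — R32 and R21 but not R31.
G5: satisfies the condition.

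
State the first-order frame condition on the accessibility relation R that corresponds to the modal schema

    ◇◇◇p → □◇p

∀x ∀y ∀z ((xR³y ∧ xRz) → ∃w (y = w ∧ zRw))

This is a Sahlqvist (Geach-type) schema ◇^3□^0p → □^1◇^1p.
Minimal-valuation argument: fix x; take any y with xR^3y and any z with xR^1z. Set V(p) to the set of worlds R-reachable from y in exactly 0 steps. Then □^0p holds at y, so the antecedent holds at x; validity forces ◇^1p at z, giving a w with zR^1w and yR^0w.
First-order correspondent: ∀x ∀y ∀z ((xR³y ∧ xRz) → ∃w (y = w ∧ zRw)).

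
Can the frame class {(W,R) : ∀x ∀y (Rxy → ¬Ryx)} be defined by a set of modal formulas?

No

Any modally definable frame class is closed under surjective bounded morphisms.
The 5-cycle (worlds w0,w1,w2,w3,w4 with w0→w1→w2→w3→w4→w0) is asymmetric. Mapping every world to a single reflexive point • is a surjective bounded morphism, and the reflexive point is not asymmetric (R•• but asymmetry requires ¬R••).
So the class is not modally definable.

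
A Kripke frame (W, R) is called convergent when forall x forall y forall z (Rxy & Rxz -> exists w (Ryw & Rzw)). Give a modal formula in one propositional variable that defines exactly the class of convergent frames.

◇□q → □◇q

A defining formula is ◇□q → □◇q (the .2 axiom).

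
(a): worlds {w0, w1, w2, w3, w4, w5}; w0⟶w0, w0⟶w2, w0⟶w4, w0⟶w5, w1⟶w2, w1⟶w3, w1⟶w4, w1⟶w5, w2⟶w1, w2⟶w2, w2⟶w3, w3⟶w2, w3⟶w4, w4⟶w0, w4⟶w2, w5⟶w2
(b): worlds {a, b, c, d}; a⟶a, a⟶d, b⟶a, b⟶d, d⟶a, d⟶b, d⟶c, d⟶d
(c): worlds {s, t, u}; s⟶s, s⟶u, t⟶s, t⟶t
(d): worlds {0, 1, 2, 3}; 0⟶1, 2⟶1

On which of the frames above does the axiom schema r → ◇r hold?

none

The schema corresponds to reflexivity: ∀x Rxx.
(a): fails — world w1 does not see itself.
(b): fails — world b does not see itself.
(c): fails — world u does not see itself.
(d): fails — world 0 does not see itself.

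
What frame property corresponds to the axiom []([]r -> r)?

shift-reflexivity: forall x forall y (Rxy -> Ryy)

Suppose □(□r→r) is valid. Take Rxy and set V(r)={w : Ryw}. Then at y, □r holds; since □(□r→r) at x, □r→r at y, so r at y, i.e. Ryy.
Conversely, any frame satisfying forall x forall y (Rxy -> Ryy) validates the schema.
Frame condition: forall x forall y (Rxy -> Ryy).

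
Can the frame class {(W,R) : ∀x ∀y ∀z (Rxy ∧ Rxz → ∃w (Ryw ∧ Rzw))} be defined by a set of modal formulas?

Definable; ◇□q → □◇q defines it

The condition is convergence. A defining modal formula is ◇□q → □◇q.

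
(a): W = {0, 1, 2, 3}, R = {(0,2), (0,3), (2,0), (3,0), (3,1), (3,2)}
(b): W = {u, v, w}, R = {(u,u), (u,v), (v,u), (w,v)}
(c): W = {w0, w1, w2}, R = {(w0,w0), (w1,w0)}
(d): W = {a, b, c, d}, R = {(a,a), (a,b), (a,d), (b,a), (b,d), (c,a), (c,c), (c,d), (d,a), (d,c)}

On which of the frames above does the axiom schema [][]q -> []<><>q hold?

(b), (c), (d)

Frame correspondent (Sahlqvist): forall x forall z (xRz -> exists w (x R^2 w & z R^2 w)) — i.e. a generalized confluence (Geach) condition.
(a): fails — 3R1 but no w with 3R²w and 1R²w.
(b): condition met.
(c): condition met.
(d): condition met.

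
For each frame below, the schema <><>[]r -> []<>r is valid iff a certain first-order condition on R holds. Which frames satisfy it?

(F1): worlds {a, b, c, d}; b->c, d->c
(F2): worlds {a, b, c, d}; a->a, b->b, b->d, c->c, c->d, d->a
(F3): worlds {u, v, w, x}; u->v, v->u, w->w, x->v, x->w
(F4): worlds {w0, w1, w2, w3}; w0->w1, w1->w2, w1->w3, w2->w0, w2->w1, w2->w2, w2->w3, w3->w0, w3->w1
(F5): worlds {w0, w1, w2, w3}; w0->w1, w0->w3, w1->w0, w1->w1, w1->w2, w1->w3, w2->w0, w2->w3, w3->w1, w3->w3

(F1), (F5)

The schema corresponds to a generalized confluence (Geach) condition: forall x forall y forall z ((x R^2 y & xRz) -> exists w (yRw & zRw)).
(F1): ✓.
(F2): fails — bR²a, bRb but no w with aRw and bRw.
(F3): fails — uR²u, uRv but no t with uRt and vRt.
(F4): fails — w0R²w3, w0Rw1 but no w with w3Rw and w1Rw.
(F5): ✓.
Valid on: (F1), (F5).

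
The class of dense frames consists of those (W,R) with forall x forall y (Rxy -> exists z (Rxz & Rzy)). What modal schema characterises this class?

A defining formula is □□p → □p (the C4 axiom).
Suppose □□p→□p is valid. Take Rxy and set V(p)={w : xR²w}. Then □□p at x, so □p at x, so p at y, i.e. ∃z(Rxz∧Rzy).

□□p → □p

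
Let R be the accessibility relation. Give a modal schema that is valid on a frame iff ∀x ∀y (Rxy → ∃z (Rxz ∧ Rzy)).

This is density; the standard corresponding axiom is C4: □□ψ → □ψ.
Suppose □□ψ→□ψ is valid. Take Rxy and set V(ψ)={w : xR²w}. Then □□ψ at x, so □ψ at x, so ψ at y, i.e. ∃z(Rxz∧Rzy).

□□ψ → □ψ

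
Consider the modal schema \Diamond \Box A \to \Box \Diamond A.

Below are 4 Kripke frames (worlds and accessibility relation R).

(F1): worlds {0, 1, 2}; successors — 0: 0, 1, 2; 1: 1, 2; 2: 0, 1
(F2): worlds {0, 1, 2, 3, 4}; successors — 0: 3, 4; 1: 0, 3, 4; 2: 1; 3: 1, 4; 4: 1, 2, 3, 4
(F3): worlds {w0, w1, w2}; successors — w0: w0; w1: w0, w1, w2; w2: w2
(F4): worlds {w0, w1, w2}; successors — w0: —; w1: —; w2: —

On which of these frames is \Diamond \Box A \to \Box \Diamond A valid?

The schema corresponds to convergence: \forall x \forall y \forall z (Rxy \wedge Rxz \to \exists w (Ryw \wedge Rzw)).
(F1): satisfies the condition.
(F2): fails — R42 and R41 but 2 and 1 have no common successor.
(F3): fails — Rw1w2 and Rw1w0 but w2 and w0 have no common successor.
(F4): satisfies the condition.
Valid on: (F1), (F4).

(F1), (F4)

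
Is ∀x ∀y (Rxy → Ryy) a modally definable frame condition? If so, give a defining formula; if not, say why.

Definable; □(□p → p) defines it

The condition is shift-reflexivity. A defining modal formula is □(□p → p).
Suppose □(□p→p) is valid. Take Rxy and set V(p)={w : Ryw}. Then at y, □p holds; since □(□p→p) at x, □p→p at y, so p at y, i.e. Ryy.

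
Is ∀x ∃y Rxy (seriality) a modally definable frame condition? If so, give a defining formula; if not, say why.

Yes — defined by □q → ◇q

The condition is seriality. A defining modal formula is □q → ◇q.
Suppose □q→◇q is valid. At any x set V(q)=W. Then □q at x, so ◇q at x, so x has a successor.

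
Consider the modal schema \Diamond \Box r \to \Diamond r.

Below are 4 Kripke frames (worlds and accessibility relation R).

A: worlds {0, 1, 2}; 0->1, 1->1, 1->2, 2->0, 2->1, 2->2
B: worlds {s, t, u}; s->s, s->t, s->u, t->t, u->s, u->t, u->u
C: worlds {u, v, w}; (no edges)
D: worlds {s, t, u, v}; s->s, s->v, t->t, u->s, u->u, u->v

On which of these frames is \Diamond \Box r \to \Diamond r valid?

A, B, C

Frame correspondent (Sahlqvist): \forall x \forall y (xRy \to \exists w (yRw \wedge xRw)) — i.e. a generalized confluence (Geach) condition.
A: condition met.
B: condition met.
C: condition met.
D: fails — sRv but no w with vRw and sRw.
Valid on: A, B, C.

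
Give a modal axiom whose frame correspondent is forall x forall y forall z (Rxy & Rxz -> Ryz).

The condition is the Euclidean property. The 5 schema ◇ψ → □◇ψ defines it.

◇ψ → □◇ψ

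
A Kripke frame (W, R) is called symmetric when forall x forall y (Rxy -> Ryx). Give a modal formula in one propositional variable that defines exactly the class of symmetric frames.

A defining formula is ψ → □◇ψ (the B axiom).
Suppose ψ→□◇ψ is valid. Take Rxy and set V(ψ)={x}. Then ψ at x, so □◇ψ at x, so ◇ψ at y, so some z with Ryz has ψ; z=x, i.e. Ryx.

ψ → □◇ψ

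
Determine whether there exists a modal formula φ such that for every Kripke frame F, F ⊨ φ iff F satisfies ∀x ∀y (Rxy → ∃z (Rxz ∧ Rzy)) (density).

Yes: it is density, defined by the C4 schema □□p → □p.
Suppose □□p→□p is valid. Take Rxy and set V(p)={w : xR²w}. Then □□p at x, so □p at x, so p at y, i.e. ∃z(Rxz∧Rzy).

Definable; □□p → □p defines it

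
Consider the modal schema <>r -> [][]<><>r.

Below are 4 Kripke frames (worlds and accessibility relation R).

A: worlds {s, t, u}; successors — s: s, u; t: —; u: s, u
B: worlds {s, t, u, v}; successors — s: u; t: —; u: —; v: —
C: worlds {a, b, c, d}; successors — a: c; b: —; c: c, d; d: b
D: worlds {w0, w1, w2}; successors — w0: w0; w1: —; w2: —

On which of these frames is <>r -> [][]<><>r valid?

A, B, D

Frame correspondent (Sahlqvist): forall x forall y forall z ((xRy & x R^2 z) -> exists w (y = w & z R^2 w)) — i.e. a generalized confluence (Geach) condition.
A: satisfies the condition.
B: satisfies the condition.
C: fails — aRc, aR²d but no w with c=w and dR²w.
D: satisfies the condition.
Valid on: A, B, D.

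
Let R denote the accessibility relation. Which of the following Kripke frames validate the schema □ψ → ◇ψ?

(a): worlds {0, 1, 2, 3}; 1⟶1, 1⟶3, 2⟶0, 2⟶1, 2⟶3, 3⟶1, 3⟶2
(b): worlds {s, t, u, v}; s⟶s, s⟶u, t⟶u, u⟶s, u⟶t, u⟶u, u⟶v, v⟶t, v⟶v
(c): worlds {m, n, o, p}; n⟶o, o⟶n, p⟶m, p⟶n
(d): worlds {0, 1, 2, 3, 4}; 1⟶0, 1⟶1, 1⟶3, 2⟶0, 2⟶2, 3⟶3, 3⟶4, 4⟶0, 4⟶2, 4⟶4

This is the axiom for seriality; its first-order frame correspondent is ∀x ∃y Rxy.
(a): fails — world 0 has no successor.
(b): ✓.
(c): fails — world m has no successor.
(d): fails — world 0 has no successor.

(b)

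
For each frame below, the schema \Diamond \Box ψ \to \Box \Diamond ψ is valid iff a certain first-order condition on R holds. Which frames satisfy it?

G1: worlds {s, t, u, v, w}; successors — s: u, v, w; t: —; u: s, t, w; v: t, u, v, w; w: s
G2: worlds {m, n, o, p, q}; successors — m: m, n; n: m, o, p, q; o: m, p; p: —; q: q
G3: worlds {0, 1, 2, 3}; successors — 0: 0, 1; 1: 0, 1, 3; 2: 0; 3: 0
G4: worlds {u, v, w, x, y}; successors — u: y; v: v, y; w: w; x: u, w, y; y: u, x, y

G3

This is the axiom for convergence; its first-order frame correspondent is \forall x \forall y \forall z (Rxy \wedge Rxz \to \exists w (Ryw \wedge Rzw)).
G1: fails — Rsv and Rsw but v and w have no common successor.
G2: fails — Rno and Rnq but o and q have no common successor.
G3: satisfies the condition.
G4: fails — Rxw and Rxu but w and u have no common successor.
Valid on: G3.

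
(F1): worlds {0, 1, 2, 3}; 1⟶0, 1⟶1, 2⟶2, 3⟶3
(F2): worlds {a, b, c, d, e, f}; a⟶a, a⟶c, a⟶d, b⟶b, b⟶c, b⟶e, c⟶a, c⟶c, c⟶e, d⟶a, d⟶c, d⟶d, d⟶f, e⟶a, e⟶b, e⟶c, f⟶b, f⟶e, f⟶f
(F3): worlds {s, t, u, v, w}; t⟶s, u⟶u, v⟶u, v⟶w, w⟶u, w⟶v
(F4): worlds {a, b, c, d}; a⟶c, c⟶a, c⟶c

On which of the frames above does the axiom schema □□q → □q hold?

(F1), (F2), (F4)

Frame correspondent (Sahlqvist): ∀x ∀y (Rxy → ∃z (Rxz ∧ Rzy)) — i.e. density.
(F1): holds.
(F2): holds.
(F3): fails — Rvw but no z with Rvz and Rzw.
(F4): holds.
Valid on: (F1), (F2), (F4).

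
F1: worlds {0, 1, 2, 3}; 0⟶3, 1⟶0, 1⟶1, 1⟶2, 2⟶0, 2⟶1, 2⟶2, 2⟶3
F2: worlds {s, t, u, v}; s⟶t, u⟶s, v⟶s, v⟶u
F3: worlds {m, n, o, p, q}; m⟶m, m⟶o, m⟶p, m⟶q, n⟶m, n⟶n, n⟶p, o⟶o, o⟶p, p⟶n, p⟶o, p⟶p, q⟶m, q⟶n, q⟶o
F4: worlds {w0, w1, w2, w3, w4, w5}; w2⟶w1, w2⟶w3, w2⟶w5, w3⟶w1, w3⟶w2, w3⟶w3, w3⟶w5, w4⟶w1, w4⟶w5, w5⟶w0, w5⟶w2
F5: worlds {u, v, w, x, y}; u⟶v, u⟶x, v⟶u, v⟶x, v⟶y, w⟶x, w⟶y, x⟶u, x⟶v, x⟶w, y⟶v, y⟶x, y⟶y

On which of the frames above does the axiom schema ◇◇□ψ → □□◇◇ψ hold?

This is the axiom for a generalized confluence (Geach) condition; its first-order frame correspondent is ∀x ∀y ∀z ((xR²y ∧ xR²z) → ∃w (yRw ∧ zR²w)).
F1: fails — 1R²0, 1R²0 but no w with 0Rw and 0R²w.
F2: fails — uR²t, uR²t but no w with tRw and tR²w.
F3: satisfies the condition.
F4: fails — w2R²w0, w2R²w0 but no w with w0Rw and w0R²w.
F5: satisfies the condition.

F3, F5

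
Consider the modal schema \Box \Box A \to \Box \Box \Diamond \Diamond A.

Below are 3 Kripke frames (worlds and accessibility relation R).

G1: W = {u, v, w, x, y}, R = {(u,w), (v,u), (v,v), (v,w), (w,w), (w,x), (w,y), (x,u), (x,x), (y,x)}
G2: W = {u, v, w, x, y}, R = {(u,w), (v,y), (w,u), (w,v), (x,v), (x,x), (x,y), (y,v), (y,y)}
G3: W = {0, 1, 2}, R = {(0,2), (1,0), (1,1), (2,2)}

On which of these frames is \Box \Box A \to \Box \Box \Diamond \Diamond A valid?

G1, G2, G3

The schema corresponds to a generalized confluence (Geach) condition: \forall x \forall z (x R^2 z \to \exists w (x R^2 w \wedge z R^2 w)).
G1: satisfies the condition.
G2: satisfies the condition.
G3: satisfies the condition.
Valid on: G1, G2, G3.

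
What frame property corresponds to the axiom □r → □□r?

This is the 4 axiom.
Its frame correspondent is transitivity — ∀x ∀y ∀z (Rxy ∧ Ryz → Rxz).

transitivity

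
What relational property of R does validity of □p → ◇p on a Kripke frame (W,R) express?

Seriality

Suppose □p→◇p is valid. At any x set V(p)=W. Then □p at x, so ◇p at x, so x has a successor.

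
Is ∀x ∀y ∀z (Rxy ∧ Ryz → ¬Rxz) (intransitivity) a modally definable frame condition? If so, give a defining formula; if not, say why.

If a class were modally definable it would be closed under surjective bounded morphisms (Goldblatt–Thomason).
The 7-cycle (worlds s,t,u,v,w,x,y with s→t→u→v→w→x→y→s) is intransitive. Mapping every world to a single reflexive point • is a surjective bounded morphism; the reflexive point is not intransitive (R••∧R•• but R••).
So the class is not modally definable.

No — not modally definable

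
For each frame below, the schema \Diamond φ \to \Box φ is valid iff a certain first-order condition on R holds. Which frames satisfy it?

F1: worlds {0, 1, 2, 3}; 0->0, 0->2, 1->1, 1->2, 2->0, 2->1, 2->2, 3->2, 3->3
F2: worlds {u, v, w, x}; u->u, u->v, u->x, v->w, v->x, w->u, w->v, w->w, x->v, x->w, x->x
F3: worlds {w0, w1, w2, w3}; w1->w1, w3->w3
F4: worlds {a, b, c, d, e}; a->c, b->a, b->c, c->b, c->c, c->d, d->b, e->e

F3

This is the axiom for partial functionality; its first-order frame correspondent is \forall x \forall y \forall z (Rxy \wedge Rxz \to y = z).
F1: fails — 0 sees both 0 and 2.
F2: fails — u sees both u and v.
F3: ✓.
F4: fails — b sees both a and c.
Valid on: F3.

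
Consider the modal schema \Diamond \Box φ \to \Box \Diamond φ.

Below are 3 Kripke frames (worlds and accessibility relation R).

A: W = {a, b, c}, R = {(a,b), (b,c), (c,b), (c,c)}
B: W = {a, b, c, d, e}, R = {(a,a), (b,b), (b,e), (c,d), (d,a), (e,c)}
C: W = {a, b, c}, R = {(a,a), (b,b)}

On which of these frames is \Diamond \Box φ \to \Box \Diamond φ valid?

A, C

This is the axiom for convergence; its first-order frame correspondent is \forall x \forall y \forall z (Rxy \wedge Rxz \to \exists w (Ryw \wedge Rzw)).
A: condition met.
B: fails — Rbb and Rbe but b and e have no common successor.
C: condition met.
Valid on: A, C.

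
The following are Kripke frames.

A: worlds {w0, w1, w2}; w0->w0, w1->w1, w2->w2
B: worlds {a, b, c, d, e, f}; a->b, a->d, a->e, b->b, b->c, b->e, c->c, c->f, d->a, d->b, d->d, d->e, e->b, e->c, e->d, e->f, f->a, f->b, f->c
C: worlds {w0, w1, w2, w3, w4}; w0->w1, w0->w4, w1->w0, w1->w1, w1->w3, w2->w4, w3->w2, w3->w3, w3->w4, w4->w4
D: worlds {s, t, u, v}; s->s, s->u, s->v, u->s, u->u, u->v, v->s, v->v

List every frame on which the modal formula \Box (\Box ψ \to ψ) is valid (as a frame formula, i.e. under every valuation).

This is the axiom for shift-reflexivity; its first-order frame correspondent is \forall x \forall y (Rxy \to Ryy).
A: ✓.
B: fails — Rae but not Ree.
C: fails — Rw1w0 but not Rw0w0.
D: ✓.
Valid on: A, D.

A, D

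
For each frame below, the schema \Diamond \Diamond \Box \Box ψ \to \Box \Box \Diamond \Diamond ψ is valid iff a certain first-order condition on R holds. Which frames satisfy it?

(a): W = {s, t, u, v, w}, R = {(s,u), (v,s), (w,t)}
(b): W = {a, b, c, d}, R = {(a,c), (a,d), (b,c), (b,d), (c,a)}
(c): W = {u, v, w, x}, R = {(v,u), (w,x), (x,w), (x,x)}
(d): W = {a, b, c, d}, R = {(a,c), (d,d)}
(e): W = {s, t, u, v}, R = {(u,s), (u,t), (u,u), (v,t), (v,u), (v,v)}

(c), (d)

The schema corresponds to a generalized confluence (Geach) condition: \forall x \forall y \forall z ((x R^2 y \wedge x R^2 z) \to \exists w (y R^2 w \wedge z R^2 w)).
(a): fails — vR²u, vR²u but no w* with uR²w* and uR²w*.
(b): fails — cR²c, cR²d but no w with cR²w and dR²w.
(c): ✓.
(d): ✓.
(e): fails — uR²s, uR²s but no w with sR²w and sR²w.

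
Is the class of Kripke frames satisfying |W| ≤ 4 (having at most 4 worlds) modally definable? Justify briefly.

Not modally definable

Any modally definable frame class is closed under disjoint unions.
Any modal formula valid on each of 5 disjoint one-world frames is valid on their disjoint union (validity is preserved under disjoint unions). Each one-world frame has |W|=1≤4, but the union has |W|=5.
Hence having at most 4 worlds is not modally definable.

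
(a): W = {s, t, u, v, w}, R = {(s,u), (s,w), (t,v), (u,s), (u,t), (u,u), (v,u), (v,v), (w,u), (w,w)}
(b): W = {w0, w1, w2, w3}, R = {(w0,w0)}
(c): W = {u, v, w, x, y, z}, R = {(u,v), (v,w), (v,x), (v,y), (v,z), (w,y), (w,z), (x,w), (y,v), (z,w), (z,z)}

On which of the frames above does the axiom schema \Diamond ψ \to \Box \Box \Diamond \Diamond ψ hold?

(b)

The schema corresponds to a generalized confluence (Geach) condition: \forall x \forall y \forall z ((xRy \wedge x R^2 z) \to \exists w (y = w \wedge z R^2 w)).
(a): fails — sRw, sR²t but no w* with w=w* and tR²w*.
(b): satisfies the condition.
(c): fails — uRv, uR²x but no t with v=t and xR²t.
Valid on: (b).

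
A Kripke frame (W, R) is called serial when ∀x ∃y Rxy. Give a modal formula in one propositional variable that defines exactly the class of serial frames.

□q → ◇q

A defining formula is □q → ◇q (the D axiom).
Suppose □q→◇q is valid. At any x set V(q)=W. Then □q at x, so ◇q at x, so x has a successor.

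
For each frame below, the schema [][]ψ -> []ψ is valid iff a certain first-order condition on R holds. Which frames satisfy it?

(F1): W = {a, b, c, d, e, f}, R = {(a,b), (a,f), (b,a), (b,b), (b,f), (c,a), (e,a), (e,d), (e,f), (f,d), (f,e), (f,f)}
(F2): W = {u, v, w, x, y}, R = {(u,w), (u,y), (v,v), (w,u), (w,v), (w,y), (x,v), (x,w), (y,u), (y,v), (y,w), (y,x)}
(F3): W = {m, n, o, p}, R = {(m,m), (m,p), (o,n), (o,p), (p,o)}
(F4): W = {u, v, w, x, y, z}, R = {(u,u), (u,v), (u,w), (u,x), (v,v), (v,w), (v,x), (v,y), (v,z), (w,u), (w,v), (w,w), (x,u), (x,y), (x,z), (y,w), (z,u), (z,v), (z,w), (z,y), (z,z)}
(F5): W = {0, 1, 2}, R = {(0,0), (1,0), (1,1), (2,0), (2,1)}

This is the axiom for density; its first-order frame correspondent is forall x forall y (Rxy -> exists z (Rxz & Rzy)).
(F1): fails — Rea but no z with Rez and Rza.
(F2): fails — Rxw but no z with Rxz and Rzw.
(F3): fails — Ron but no z with Roz and Rzn.
(F4): condition met.
(F5): condition met.
Valid on: (F4), (F5).

(F4), (F5)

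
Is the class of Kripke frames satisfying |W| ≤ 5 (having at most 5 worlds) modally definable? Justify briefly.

Not definable by any modal formula

Modal frame validity is preserved under disjoint unions.
Any modal formula valid on each of 6 disjoint one-world frames is valid on their disjoint union (validity is preserved under disjoint unions). Each one-world frame has |W|=1≤5, but the union has |W|=6.
So the class is not modally definable.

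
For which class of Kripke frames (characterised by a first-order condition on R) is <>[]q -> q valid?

Symmetry

Equivalently (dual form): q → □◇q.
Suppose q→□◇q is valid. Take Rxy and set V(q)={x}. Then q at x, so □◇q at x, so ◇q at y, so some z with Ryz has q; z=x, i.e. Ryx.
The converse is a direct semantic check.
Frame condition: forall x forall y (Rxy -> Ryx).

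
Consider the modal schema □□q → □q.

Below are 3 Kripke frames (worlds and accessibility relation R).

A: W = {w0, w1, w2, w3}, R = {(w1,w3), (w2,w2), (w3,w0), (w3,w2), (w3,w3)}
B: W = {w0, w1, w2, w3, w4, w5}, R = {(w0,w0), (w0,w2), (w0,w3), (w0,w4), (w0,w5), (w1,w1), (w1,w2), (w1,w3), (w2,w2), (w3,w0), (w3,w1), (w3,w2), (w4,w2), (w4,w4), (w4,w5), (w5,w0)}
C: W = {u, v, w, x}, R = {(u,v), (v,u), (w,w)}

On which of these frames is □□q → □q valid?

A, B

This is the axiom for density; its first-order frame correspondent is ∀x ∀y (Rxy → ∃z (Rxz ∧ Rzy)).
A: ✓.
B: ✓.
C: fails — Ruv but no z with Ruz and Rzv.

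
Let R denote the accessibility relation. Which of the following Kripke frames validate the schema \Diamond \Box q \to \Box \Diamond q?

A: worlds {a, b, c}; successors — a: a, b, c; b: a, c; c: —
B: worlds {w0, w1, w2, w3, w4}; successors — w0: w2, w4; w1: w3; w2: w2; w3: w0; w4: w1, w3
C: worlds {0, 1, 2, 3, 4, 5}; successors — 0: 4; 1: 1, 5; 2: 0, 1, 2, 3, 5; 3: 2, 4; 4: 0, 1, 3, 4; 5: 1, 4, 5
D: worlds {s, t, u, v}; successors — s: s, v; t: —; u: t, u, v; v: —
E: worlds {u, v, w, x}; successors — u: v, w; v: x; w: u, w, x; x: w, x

Frame correspondent (Sahlqvist): \forall x \forall y \forall z (Rxy \wedge Rxz \to \exists w (Ryw \wedge Rzw)) — i.e. convergence.
A: fails — Rab and Rac but b and c have no common successor.
B: fails — Rw0w4 and Rw0w2 but w4 and w2 have no common successor.
C: fails — R23 and R21 but 3 and 1 have no common successor.
D: fails — Rsv and Rsv but v and v have no common successor.
E: holds.

E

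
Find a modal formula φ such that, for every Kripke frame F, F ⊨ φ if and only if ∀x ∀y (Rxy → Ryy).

A defining formula is □(□ψ → ψ) (the T□ axiom).

□(□ψ → ψ)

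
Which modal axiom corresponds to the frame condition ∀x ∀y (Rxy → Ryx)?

A defining formula is q → □◇q (the B axiom).
Suppose q→□◇q is valid. Take Rxy and set V(q)={x}. Then q at x, so □◇q at x, so ◇q at y, so some z with Ryz has q; z=x, i.e. Ryx.

q → □◇q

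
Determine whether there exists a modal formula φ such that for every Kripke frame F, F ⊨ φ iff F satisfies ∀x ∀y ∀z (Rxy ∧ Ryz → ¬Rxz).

Not modally definable

If a class were modally definable it would be closed under surjective bounded morphisms (Goldblatt–Thomason).
The 5-cycle (worlds a,b,c,d,e with a→b→c→d→e→a) is intransitive. Mapping every world to a single reflexive point • is a surjective bounded morphism; the reflexive point is not intransitive (R••∧R•• but R••).
So the class is not modally definable.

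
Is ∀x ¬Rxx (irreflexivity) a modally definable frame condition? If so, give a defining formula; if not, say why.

No — not modally definable

Any modally definable frame class is closed under surjective bounded morphisms.
The 4-cycle (worlds s,t,u,v with s→t→u→v→s) is irreflexive, and the map sending every world to a single reflexive point • is a surjective bounded morphism (forth: every edge maps to (•,•); back: every world has a successor). So any modal formula valid on the 4-cycle is also valid on the reflexive point, which is not irreflexive.
Hence irreflexivity is not modally definable.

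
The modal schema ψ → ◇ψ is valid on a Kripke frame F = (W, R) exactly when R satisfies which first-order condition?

This is frame-equivalent to □ψ → ψ (substitute ¬ψ for ψ and contrapose).
Suppose □ψ→ψ is valid. At any x set V(ψ)={w : Rxw}. Then □ψ holds at x, so ψ holds at x, i.e. Rxx.

reflexivity: ∀x Rxx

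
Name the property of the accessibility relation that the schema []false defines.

□⊥ is valid iff no world has any successor (otherwise □⊥ fails at any world with one).
Conversely, on a frame with emptiness of R the schema holds at every world under every valuation.
So the correspondent is emptiness of R.

Emptiness of R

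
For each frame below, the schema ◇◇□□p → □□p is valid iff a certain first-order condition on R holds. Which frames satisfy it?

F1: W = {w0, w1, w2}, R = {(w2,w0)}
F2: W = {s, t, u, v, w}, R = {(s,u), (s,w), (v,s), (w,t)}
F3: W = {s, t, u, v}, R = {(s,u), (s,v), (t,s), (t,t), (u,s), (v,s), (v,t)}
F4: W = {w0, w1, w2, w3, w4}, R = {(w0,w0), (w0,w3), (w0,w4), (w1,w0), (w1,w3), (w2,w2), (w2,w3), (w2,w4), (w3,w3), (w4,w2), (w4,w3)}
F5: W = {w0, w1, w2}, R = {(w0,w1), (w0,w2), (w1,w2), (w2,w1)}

F1

The schema corresponds to a generalized confluence (Geach) condition: ∀x ∀y ∀z ((xR²y ∧ xR²z) → ∃w (yR²w ∧ z = w)).
F1: condition met.
F2: fails — sR²t, sR²t but no w* with tR²w* and t=w*.
F3: fails — tR²s, tR²u but no w with sR²w and u=w.
F4: fails — w0R²w2, w0R²w0 but no w with w2R²w and w0=w.
F5: fails — w0R²w1, w0R²w2 but no w with w1R²w and w2=w.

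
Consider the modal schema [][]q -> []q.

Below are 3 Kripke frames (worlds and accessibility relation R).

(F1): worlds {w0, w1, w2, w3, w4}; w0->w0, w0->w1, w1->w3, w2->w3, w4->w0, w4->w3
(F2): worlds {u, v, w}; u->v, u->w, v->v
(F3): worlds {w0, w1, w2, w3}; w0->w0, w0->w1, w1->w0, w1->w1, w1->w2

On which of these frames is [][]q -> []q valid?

Frame correspondent (Sahlqvist): forall x forall y (Rxy -> exists z (Rxz & Rzy)) — i.e. density.
(F1): fails — Rw1w3 but no z with Rw1z and Rzw3.
(F2): fails — Ruw but no z with Ruz and Rzw.
(F3): ✓.
Valid on: (F3).

(F3)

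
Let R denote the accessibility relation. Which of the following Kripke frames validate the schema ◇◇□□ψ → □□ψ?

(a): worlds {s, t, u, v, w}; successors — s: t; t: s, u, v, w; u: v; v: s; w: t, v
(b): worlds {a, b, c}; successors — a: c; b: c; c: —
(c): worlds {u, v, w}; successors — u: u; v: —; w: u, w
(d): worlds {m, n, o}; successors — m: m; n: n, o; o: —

Frame correspondent (Sahlqvist): ∀x ∀y ∀z ((xR²y ∧ xR²z) → ∃w (yR²w ∧ z = w)) — i.e. a generalized confluence (Geach) condition.
(a): fails — sR²u, sR²u but no w* with uR²w* and u=w*.
(b): condition met.
(c): fails — wR²u, wR²w but no t with uR²t and w=t.
(d): fails — nR²o, nR²n but no w with oR²w and n=w.

(b)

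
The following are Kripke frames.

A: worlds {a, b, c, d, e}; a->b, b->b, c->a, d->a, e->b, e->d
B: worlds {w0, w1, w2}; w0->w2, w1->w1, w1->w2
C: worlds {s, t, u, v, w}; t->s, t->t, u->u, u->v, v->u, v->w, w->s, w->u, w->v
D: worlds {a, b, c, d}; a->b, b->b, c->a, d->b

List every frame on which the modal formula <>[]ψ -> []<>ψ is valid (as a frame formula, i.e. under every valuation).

D

This is the axiom for convergence; its first-order frame correspondent is forall x forall y forall z (Rxy & Rxz -> exists w (Ryw & Rzw)).
A: fails — Reb and Red but b and d have no common successor.
B: fails — Rw0w2 and Rw0w2 but w2 and w2 have no common successor.
C: fails — Rts and Rts but s and s have no common successor.
D: satisfies the condition.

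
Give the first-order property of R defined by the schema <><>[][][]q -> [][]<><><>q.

This is a Sahlqvist (Geach-type) schema ◇^2□^3q → □^2◇^3q.
Minimal-valuation argument: fix x; take any y with xR^2y and any z with xR^2z. Set V(q) to the set of worlds R-reachable from y in exactly 3 steps. Then □^3q holds at y, so the antecedent holds at x; validity forces ◇^3q at z, giving a w with zR^3w and yR^3w.
First-order correspondent: forall x forall y forall z ((x R^2 y & x R^2 z) -> exists w (y R^3 w & z R^3 w)).

forall x forall y forall z ((x R^2 y & x R^2 z) -> exists w (y R^3 w & z R^3 w))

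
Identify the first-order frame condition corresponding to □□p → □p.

Density

Suppose □□p→□p is valid. Take Rxy and set V(p)={w : xR²w}. Then □□p at x, so □p at x, so p at y, i.e. ∃z(Rxz∧Rzy).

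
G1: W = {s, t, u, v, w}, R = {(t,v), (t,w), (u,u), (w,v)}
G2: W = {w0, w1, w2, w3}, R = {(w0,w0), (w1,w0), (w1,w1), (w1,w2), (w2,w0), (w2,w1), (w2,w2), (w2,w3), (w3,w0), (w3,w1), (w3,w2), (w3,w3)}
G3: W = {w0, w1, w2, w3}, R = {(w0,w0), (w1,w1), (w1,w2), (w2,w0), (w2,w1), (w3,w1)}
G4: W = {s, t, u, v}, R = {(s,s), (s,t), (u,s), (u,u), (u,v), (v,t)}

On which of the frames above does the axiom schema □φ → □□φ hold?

G1

Frame correspondent (Sahlqvist): ∀x ∀y ∀z (Rxy ∧ Ryz → Rxz) — i.e. transitivity.
G1: satisfies the condition.
G2: fails — Rw1w2 and Rw2w3 but not Rw1w3.
G3: fails — Rw1w2 and Rw2w0 but not Rw1w0.
G4: fails — Ruv and Rvt but not Rut.
Valid on: G1.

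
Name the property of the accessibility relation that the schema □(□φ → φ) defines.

Suppose □(□φ→φ) is valid. Take Rxy and set V(φ)={w : Ryw}. Then at y, □φ holds; since □(□φ→φ) at x, □φ→φ at y, so φ at y, i.e. Ryy.

shift-reflexivity: ∀x ∀y (Rxy → Ryy)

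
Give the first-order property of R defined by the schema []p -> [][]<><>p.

forall x forall z (x R^2 z -> exists w (xRw & z R^2 w))

This is a Sahlqvist (Geach-type) schema ◇^0□^1p → □^2◇^2p.
Minimal-valuation argument: fix x; take any y with xR^0y and any z with xR^2z. Set V(p) to the set of worlds R-reachable from y in exactly 1 step. Then □^1p holds at y, so the antecedent holds at x; validity forces ◇^2p at z, giving a w with zR^2w and yR^1w.
First-order correspondent: forall x forall z (x R^2 z -> exists w (xRw & z R^2 w)).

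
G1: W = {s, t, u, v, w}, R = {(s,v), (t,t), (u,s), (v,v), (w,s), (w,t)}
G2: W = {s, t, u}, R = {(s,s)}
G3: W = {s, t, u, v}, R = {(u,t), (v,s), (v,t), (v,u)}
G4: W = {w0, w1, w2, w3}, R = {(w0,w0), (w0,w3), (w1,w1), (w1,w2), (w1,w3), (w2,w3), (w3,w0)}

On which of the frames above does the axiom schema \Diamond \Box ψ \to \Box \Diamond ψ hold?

Frame correspondent (Sahlqvist): \forall x \forall y \forall z (Rxy \wedge Rxz \to \exists w (Ryw \wedge Rzw)) — i.e. convergence.
G1: fails — Rwt and Rws but t and s have no common successor.
G2: satisfies the condition.
G3: fails — Rut and Rut but t and t have no common successor.
G4: fails — Rw1w2 and Rw1w3 but w2 and w3 have no common successor.
Valid on: G2.

G2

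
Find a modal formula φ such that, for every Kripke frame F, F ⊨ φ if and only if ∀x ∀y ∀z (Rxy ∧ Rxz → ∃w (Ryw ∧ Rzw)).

◇□s → □◇s

A defining formula is ◇□s → □◇s (the .2 axiom).
Suppose ◇□s→□◇s is valid. Take Rxy, Rxz and set V(s)={w : Ryw}. Then □s at y so ◇□s at x, so □◇s at x, so ◇s at z, giving w with Rzw and Ryw.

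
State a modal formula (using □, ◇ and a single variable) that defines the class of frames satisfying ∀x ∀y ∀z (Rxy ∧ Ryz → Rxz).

□ψ → □□ψ

This is transitivity; the standard corresponding axiom is 4: □ψ → □□ψ.
Suppose □ψ→□□ψ is valid. Take Rxy, Ryz and set V(ψ)={w : Rxw}. Then □ψ at x, so □□ψ at x, so □ψ at y, so ψ at z, i.e. Rxz.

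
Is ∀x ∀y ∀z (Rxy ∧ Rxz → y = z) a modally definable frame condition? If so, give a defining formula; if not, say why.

The condition is partial functionality. A defining modal formula is ◇r → □r.
Suppose ◇r→□r is valid. Take Rxy, Rxz and set V(r)={y}. Then ◇r at x, so □r at x, so r at z, i.e. z=y.

Yes, by ◇r → □r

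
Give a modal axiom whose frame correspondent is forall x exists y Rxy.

This is seriality; the standard corresponding axiom is D: □p → ◇p.

□p → ◇p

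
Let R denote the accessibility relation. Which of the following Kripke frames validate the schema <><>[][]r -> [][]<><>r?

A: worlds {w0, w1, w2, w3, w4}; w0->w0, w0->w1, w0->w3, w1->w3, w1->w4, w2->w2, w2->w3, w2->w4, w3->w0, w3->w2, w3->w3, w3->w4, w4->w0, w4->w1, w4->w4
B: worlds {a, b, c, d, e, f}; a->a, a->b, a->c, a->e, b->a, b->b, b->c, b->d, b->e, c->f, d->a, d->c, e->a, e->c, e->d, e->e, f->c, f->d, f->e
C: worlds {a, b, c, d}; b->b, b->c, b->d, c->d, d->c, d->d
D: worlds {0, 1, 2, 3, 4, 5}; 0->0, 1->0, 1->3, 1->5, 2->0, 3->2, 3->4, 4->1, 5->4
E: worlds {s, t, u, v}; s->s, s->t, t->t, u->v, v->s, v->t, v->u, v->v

Frame correspondent (Sahlqvist): forall x forall y forall z ((x R^2 y & x R^2 z) -> exists w (y R^2 w & z R^2 w)) — i.e. a generalized confluence (Geach) condition.
A: holds.
B: holds.
C: holds.
D: fails — 4R²0, 4R²5 but no w with 0R²w and 5R²w.
E: holds.

A, B, C, E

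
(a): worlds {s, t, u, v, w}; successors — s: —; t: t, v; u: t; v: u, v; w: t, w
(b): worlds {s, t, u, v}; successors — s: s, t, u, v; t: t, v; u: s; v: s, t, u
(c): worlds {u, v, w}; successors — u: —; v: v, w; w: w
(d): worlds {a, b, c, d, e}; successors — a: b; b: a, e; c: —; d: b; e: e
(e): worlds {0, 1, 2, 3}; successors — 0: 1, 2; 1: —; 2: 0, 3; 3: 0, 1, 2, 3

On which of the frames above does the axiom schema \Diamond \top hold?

(b)

This is the axiom for seriality; its first-order frame correspondent is \forall x \exists y Rxy.
(a): fails — world s has no successor.
(b): satisfies the condition.
(c): fails — world u has no successor.
(d): fails — world c has no successor.
(e): fails — world 1 has no successor.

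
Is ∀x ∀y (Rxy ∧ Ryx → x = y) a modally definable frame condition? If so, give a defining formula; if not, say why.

Not definable by any modal formula

Modal frame validity is preserved under surjective bounded morphisms.
The 6-cycle (worlds 0,1,2,3,4,5 with 0→1→2→3→4→5→0) is antisymmetric. Sending even-indexed worlds to s and odd-indexed worlds to t is a surjective bounded morphism onto the two-world frame with s↔t, which is not antisymmetric.
So no modal formula (or set of formulas) defines exactly the antisymmetric frames.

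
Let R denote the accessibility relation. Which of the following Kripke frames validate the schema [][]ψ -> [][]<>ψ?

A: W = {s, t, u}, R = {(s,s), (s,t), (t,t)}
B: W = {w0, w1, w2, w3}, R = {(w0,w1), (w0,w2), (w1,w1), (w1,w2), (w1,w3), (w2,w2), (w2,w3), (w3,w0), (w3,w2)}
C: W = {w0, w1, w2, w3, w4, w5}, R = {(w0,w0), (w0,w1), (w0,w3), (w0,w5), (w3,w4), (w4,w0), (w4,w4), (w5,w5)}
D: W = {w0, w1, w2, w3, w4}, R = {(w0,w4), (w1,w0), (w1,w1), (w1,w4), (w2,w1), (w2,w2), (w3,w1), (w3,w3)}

Frame correspondent (Sahlqvist): forall x forall z (x R^2 z -> exists w (x R^2 w & zRw)) — i.e. a generalized confluence (Geach) condition.
A: satisfies the condition.
B: satisfies the condition.
C: fails — w0R²w1 but no w with w0R²w and w1Rw.
D: fails — w1R²w4 but no w with w1R²w and w4Rw.

A, B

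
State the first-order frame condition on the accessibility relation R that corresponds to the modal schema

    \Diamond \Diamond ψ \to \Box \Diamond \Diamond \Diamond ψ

This is a Sahlqvist (Geach-type) schema ◇^2□^0ψ → □^1◇^3ψ.
First-order correspondent: \forall x \forall y \forall z ((x R^2 y \wedge xRz) \to \exists w (y = w \wedge z R^3 w)).

\forall x \forall y \forall z ((x R^2 y \wedge xRz) \to \exists w (y = w \wedge z R^3 w))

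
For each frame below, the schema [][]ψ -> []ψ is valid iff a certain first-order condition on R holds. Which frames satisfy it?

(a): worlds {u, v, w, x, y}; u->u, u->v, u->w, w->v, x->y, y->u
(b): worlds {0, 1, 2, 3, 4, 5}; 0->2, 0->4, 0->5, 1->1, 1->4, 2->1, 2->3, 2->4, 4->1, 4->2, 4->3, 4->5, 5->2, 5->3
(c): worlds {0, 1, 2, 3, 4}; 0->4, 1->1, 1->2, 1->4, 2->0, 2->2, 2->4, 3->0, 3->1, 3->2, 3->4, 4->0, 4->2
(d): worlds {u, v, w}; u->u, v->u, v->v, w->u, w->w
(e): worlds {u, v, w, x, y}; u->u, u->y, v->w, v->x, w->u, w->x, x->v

(d)

Frame correspondent (Sahlqvist): forall x forall y (Rxy -> exists z (Rxz & Rzy)) — i.e. density.
(a): fails — Rwv but no z with Rwz and Rzv.
(b): fails — R45 but no z with R4z and Rz5.
(c): fails — R04 but no z with R0z and Rz4.
(d): condition met.
(e): fails — Rwx but no z with Rwz and Rzx.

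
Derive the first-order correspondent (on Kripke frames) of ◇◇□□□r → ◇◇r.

∀x ∀y (xR²y → ∃w (yR³w ∧ xR²w))

This is a Sahlqvist (Geach-type) schema ◇^2□^3r → □^0◇^2r.
Minimal-valuation argument: fix x; take any y with xR^2y and any z with xR^0z. Set V(r) to the set of worlds R-reachable from y in exactly 3 steps. Then □^3r holds at y, so the antecedent holds at x; validity forces ◇^2r at z, giving a w with zR^2w and yR^3w.
First-order correspondent: ∀x ∀y (xR²y → ∃w (yR³w ∧ xR²w)).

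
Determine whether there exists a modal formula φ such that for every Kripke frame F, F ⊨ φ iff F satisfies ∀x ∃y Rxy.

Yes — defined by □p → ◇p

Yes: it is seriality, defined by the D schema □p → ◇p.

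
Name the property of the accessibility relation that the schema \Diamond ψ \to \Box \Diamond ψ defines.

the Euclidean property: \forall x \forall y \forall z (Rxy \wedge Rxz \to Ryz)

Suppose ◇ψ→□◇ψ is valid. Take Rxy, Rxz and set V(ψ)={y}. Then ◇ψ at x, so □◇ψ at x, so ◇ψ at z, so some w with Rzw has ψ; w=y, i.e. Rzy. By symmetry of the argument, Ryz.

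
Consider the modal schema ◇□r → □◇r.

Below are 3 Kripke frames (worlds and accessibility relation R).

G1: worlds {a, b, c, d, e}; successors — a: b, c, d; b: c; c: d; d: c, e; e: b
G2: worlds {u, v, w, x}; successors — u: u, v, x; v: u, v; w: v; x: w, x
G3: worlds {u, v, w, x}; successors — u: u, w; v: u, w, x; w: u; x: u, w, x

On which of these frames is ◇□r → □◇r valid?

G3

This is the axiom for convergence; its first-order frame correspondent is ∀x ∀y ∀z (Rxy ∧ Rxz → ∃w (Ryw ∧ Rzw)).
G1: fails — Rab and Rac but b and c have no common successor.
G2: fails — Ruv and Rux but v and x have no common successor.
G3: satisfies the condition.
Valid on: G3.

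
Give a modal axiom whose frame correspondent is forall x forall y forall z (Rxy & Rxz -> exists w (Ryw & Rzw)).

◇□ψ → □◇ψ

The condition is convergence. The .2 schema ◇□ψ → □◇ψ defines it.
Suppose ◇□ψ→□◇ψ is valid. Take Rxy, Rxz and set V(ψ)={w : Ryw}. Then □ψ at y so ◇□ψ at x, so □◇ψ at x, so ◇ψ at z, giving w with Rzw and Ryw.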